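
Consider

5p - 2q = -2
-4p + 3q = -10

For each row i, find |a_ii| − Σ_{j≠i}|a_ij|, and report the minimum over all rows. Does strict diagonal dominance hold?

-1

row 1: |5| − (2) = 3
row 2: |3| − (4) = -1
minimum over rows = -1 → not strictly diagonally dominant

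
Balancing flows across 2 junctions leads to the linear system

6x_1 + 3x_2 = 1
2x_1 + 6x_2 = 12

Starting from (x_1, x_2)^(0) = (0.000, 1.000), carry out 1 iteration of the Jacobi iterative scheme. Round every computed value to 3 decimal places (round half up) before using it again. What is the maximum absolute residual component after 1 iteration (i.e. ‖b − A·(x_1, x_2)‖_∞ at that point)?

3.002

Iteration 1:
  x_1 = (1 - (3)·1.000) / (6) = -0.333
  x_2 = (12 - (2)·0.000) / (6) = 2.000
Residual b − A·x = (-3.002, 0.666); ∞-norm = 3.002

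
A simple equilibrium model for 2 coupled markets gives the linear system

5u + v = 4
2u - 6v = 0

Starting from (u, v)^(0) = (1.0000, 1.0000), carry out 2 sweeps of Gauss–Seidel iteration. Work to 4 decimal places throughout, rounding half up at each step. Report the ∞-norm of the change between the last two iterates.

0.1600

Iteration 1:
  u = (4 - (1)·1.0000) / (5) = 0.6000
  v = (0 - (2)·0.6000) / (-6) = 0.2000
Iteration 2:
  u = (4 - (1)·0.2000) / (5) = 0.7600
  v = (0 - (2)·0.7600) / (-6) = 0.2533
Change: (0.1600, 0.0533) → max |·| = 0.1600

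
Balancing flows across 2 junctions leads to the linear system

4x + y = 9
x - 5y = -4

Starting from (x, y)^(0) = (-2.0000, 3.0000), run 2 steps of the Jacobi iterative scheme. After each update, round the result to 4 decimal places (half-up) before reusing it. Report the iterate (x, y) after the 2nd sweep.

(2.1500, 1.1000)

Iteration 1:
  x = (9 - (1)·3.0000) / (4) = 1.5000
  y = (-4 - (1)·-2.0000) / (-5) = 0.4000
Iteration 2:
  x = (9 - (1)·0.4000) / (4) = 2.1500
  y = (-4 - (1)·1.5000) / (-5) = 1.1000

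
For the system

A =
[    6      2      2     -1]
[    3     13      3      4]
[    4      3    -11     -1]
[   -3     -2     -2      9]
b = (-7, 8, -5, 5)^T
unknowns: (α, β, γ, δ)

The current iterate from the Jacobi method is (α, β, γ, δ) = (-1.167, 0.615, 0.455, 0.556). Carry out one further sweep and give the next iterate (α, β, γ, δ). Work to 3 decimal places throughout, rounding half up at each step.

(-1.431, 0.609, 0.147, 0.404)

One sweep:
  α = (-7 - (2)·0.615 - (2)·0.455 - (-1)·0.556) / (6) = -1.431
  β = (8 - (3)·-1.167 - (3)·0.455 - (4)·0.556) / (13) = 0.609
  γ = (-5 - (4)·-1.167 - (3)·0.615 - (-1)·0.556) / (-11) = 0.147
  δ = (5 - (-3)·-1.167 - (-2)·0.615 - (-2)·0.455) / (9) = 0.404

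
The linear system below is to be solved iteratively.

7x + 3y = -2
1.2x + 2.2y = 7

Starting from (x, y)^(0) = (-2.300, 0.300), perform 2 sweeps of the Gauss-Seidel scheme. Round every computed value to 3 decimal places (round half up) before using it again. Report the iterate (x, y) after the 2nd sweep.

(-1.746, 4.134)

Iteration 1:
  x = (-2 - (3)·0.300) / (7) = -0.414
  y = (7 - (1.2)·-0.414) / (2.2) = 3.408
Iteration 2:
  x = (-2 - (3)·3.408) / (7) = -1.746
  y = (7 - (1.2)·-1.746) / (2.2) = 4.134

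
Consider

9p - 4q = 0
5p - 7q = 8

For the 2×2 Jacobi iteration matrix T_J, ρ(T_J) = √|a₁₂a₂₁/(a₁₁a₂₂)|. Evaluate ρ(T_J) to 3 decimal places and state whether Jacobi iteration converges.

a₁₂a₂₁/(a₁₁a₂₂) = (-4)·(5) / ((9)·(-7)) = 0.317460
ρ = √|0.317460| = √0.317460 = 0.563
ρ < 1, so Jacobi converges

0.563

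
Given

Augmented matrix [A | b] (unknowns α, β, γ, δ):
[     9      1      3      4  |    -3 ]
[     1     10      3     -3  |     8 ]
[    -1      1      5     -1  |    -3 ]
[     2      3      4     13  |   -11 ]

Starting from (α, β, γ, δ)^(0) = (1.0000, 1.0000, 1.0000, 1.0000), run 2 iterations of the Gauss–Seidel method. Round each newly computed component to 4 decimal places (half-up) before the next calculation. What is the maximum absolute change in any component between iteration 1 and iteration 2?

Iteration 1:
  α = (-3 - (1)·1.0000 - (3)·1.0000 - (4)·1.0000) / (9) = -1.2222
  β = (8 - (1)·-1.2222 - (3)·1.0000 - (-3)·1.0000) / (10) = 0.9222
  γ = (-3 - (-1)·-1.2222 - (1)·0.9222 - (-1)·1.0000) / (5) = -0.8289
  δ = (-11 - (2)·-1.2222 - (3)·0.9222 - (4)·-0.8289) / (13) = -0.6159
Iteration 2:
  α = (-3 - (1)·0.9222 - (3)·-0.8289 - (4)·-0.6159) / (9) = 0.1142
  β = (8 - (1)·0.1142 - (3)·-0.8289 - (-3)·-0.6159) / (10) = 0.8525
  γ = (-3 - (-1)·0.1142 - (1)·0.8525 - (-1)·-0.6159) / (5) = -0.8708
  δ = (-11 - (2)·0.1142 - (3)·0.8525 - (4)·-0.8708) / (13) = -0.7925
Change: (1.3364, -0.0697, -0.0419, -0.1766) → max |·| = 1.3364

1.3364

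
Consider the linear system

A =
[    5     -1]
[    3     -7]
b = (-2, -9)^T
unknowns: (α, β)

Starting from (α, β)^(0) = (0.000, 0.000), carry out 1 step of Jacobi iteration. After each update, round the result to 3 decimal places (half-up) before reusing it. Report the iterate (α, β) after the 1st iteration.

Iteration 1:
  α = (-2 - (-1)·0.000) / (5) = -0.400
  β = (-9 - (3)·0.000) / (-7) = 1.286

(-0.400, 1.286)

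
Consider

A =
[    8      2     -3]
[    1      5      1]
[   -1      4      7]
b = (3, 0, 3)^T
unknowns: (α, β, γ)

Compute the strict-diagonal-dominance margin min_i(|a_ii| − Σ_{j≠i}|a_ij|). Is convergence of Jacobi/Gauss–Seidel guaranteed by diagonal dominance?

row 1: |8| − (2+3) = 3
row 2: |5| − (1+1) = 3
row 3: |7| − (1+4) = 2
minimum over rows = 2 → strictly diagonally dominant (convergence guaranteed)

2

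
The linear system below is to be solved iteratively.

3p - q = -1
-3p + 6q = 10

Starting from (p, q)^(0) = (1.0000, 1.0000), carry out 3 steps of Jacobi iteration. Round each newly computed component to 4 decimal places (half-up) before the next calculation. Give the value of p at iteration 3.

Iteration 1:
  p = (-1 - (-1)·1.0000) / (3) = 0.0000
  q = (10 - (-3)·1.0000) / (6) = 2.1667
Iteration 2:
  p = (-1 - (-1)·2.1667) / (3) = 0.3889
  q = (10 - (-3)·0.0000) / (6) = 1.6667
Iteration 3:
  p = (-1 - (-1)·1.6667) / (3) = 0.2222
  q = (10 - (-3)·0.3889) / (6) = 1.8611

0.2222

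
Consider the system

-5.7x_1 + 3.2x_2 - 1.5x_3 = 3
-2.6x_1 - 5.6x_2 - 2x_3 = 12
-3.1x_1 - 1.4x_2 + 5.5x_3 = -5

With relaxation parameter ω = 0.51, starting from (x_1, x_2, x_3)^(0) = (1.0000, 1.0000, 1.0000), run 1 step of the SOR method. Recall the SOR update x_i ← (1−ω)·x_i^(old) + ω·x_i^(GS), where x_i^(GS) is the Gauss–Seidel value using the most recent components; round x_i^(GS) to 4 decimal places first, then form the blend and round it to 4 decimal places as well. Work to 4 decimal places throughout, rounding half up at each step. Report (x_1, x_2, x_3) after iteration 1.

(0.3737, -0.8735, 0.0204)

Iteration 1:
  x_1: GS value = (3 - (3.2)·1.0000 - (-1.5)·1.0000) / (-5.7) = -0.2281;  x_1 ← (1−ω)·1.0000 + ω·-0.2281 = 0.3737
  x_2: GS value = (12 - (-2.6)·0.3737 - (-2)·1.0000) / (-5.6) = -2.6735;  x_2 ← (1−ω)·1.0000 + ω·-2.6735 = -0.8735
  x_3: GS value = (-5 - (-3.1)·0.3737 - (-1.4)·-0.8735) / (5.5) = -0.9208;  x_3 ← (1−ω)·1.0000 + ω·-0.9208 = 0.0204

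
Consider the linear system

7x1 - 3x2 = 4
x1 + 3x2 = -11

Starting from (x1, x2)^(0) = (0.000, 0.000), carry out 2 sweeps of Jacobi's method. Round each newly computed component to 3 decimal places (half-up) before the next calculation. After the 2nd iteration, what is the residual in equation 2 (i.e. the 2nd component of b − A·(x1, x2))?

Iteration 1:
  x1 = (4 - (-3)·0.000) / (7) = 0.571
  x2 = (-11 - (1)·0.000) / (3) = -3.667
Iteration 2:
  x1 = (4 - (-3)·-3.667) / (7) = -1.000
  x2 = (-11 - (1)·0.571) / (3) = -3.857
Residual b − A·x = (-0.571, 1.571)

1.571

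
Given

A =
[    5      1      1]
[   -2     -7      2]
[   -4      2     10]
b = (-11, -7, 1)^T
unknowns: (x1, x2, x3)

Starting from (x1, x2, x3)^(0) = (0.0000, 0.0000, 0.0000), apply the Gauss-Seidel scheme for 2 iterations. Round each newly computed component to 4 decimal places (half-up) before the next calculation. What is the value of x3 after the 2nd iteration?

-1.0903

Iteration 1:
  x1 = (-11 - (1)·0.0000 - (1)·0.0000) / (5) = -2.2000
  x2 = (-7 - (-2)·-2.2000 - (2)·0.0000) / (-7) = 1.6286
  x3 = (1 - (-4)·-2.2000 - (2)·1.6286) / (10) = -1.1057
Iteration 2:
  x1 = (-11 - (1)·1.6286 - (1)·-1.1057) / (5) = -2.3046
  x2 = (-7 - (-2)·-2.3046 - (2)·-1.1057) / (-7) = 1.3425
  x3 = (1 - (-4)·-2.3046 - (2)·1.3425) / (10) = -1.0903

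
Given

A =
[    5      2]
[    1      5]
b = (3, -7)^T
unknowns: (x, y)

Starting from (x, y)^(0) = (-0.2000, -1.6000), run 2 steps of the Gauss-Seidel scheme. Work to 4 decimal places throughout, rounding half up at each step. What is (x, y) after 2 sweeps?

(1.2592, -1.6518)

Iteration 1:
  x = (3 - (2)·-1.6000) / (5) = 1.2400
  y = (-7 - (1)·1.2400) / (5) = -1.6480
Iteration 2:
  x = (3 - (2)·-1.6480) / (5) = 1.2592
  y = (-7 - (1)·1.2592) / (5) = -1.6518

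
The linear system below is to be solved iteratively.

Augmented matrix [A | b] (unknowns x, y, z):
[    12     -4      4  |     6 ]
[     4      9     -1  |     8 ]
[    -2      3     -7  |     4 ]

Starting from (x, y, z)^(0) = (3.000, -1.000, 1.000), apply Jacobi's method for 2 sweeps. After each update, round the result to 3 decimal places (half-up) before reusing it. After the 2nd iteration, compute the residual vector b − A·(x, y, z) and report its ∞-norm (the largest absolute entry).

3.511

Iteration 1:
  x = (6 - (-4)·-1.000 - (4)·1.000) / (12) = -0.167
  y = (8 - (4)·3.000 - (-1)·1.000) / (9) = -0.333
  z = (4 - (-2)·3.000 - (3)·-1.000) / (-7) = -1.857
Iteration 2:
  x = (6 - (-4)·-0.333 - (4)·-1.857) / (12) = 1.008
  y = (8 - (4)·-0.167 - (-1)·-1.857) / (9) = 0.757
  z = (4 - (-2)·-0.167 - (3)·-0.333) / (-7) = -0.666
Residual b − A·x = (-0.404, -3.511, -0.917); ∞-norm = 3.511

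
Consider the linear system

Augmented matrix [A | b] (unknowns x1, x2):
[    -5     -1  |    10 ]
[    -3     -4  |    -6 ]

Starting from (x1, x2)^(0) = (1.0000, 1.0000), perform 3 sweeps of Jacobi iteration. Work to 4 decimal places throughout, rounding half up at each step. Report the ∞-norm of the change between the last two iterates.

0.4800

Iteration 1:
  x1 = (10 - (-1)·1.0000) / (-5) = -2.2000
  x2 = (-6 - (-3)·1.0000) / (-4) = 0.7500
Iteration 2:
  x1 = (10 - (-1)·0.7500) / (-5) = -2.1500
  x2 = (-6 - (-3)·-2.2000) / (-4) = 3.1500
Iteration 3:
  x1 = (10 - (-1)·3.1500) / (-5) = -2.6300
  x2 = (-6 - (-3)·-2.1500) / (-4) = 3.1125
Change: (-0.4800, -0.0375) → max |·| = 0.4800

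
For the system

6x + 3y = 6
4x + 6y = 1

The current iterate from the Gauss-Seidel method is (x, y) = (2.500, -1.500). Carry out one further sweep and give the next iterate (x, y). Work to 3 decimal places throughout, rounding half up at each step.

One sweep:
  x = (6 - (3)·-1.500) / (6) = 1.750
  y = (1 - (4)·1.750) / (6) = -1.000

(1.750, -1.000)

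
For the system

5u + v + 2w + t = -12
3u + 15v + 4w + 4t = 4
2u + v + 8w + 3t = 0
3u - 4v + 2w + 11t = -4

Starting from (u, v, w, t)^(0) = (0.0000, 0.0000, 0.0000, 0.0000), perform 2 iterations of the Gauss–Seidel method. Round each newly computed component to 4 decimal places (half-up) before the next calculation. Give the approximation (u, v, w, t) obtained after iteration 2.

Iteration 1:
  u = (-12 - (1)·0.0000 - (2)·0.0000 - (1)·0.0000) / (5) = -2.4000
  v = (4 - (3)·-2.4000 - (4)·0.0000 - (4)·0.0000) / (15) = 0.7467
  w = (0 - (2)·-2.4000 - (1)·0.7467 - (3)·0.0000) / (8) = 0.5067
  t = (-4 - (3)·-2.4000 - (-4)·0.7467 - (2)·0.5067) / (11) = 0.4703
Iteration 2:
  u = (-12 - (1)·0.7467 - (2)·0.5067 - (1)·0.4703) / (5) = -2.8461
  v = (4 - (3)·-2.8461 - (4)·0.5067 - (4)·0.4703) / (15) = 0.5754
  w = (0 - (2)·-2.8461 - (1)·0.5754 - (3)·0.4703) / (8) = 0.4632
  t = (-4 - (3)·-2.8461 - (-4)·0.5754 - (2)·0.4632) / (11) = 0.5376

(-2.8461, 0.5754, 0.4632, 0.5376)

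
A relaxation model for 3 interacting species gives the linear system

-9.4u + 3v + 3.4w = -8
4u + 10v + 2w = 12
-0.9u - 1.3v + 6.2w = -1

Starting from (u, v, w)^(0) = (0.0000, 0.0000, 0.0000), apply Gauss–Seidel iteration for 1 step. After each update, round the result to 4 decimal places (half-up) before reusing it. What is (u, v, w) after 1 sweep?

(0.8511, 0.8596, 0.1425)

Iteration 1:
  u = (-8 - (3)·0.0000 - (3.4)·0.0000) / (-9.4) = 0.8511
  v = (12 - (4)·0.8511 - (2)·0.0000) / (10) = 0.8596
  w = (-1 - (-0.9)·0.8511 - (-1.3)·0.8596) / (6.2) = 0.1425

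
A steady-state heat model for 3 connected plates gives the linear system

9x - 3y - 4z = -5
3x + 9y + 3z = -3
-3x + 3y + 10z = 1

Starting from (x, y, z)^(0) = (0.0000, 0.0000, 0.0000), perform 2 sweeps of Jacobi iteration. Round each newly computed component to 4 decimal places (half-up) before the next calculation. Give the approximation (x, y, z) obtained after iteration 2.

Iteration 1:
  x = (-5 - (-3)·0.0000 - (-4)·0.0000) / (9) = -0.5556
  y = (-3 - (3)·0.0000 - (3)·0.0000) / (9) = -0.3333
  z = (1 - (-3)·0.0000 - (3)·0.0000) / (10) = 0.1000
Iteration 2:
  x = (-5 - (-3)·-0.3333 - (-4)·0.1000) / (9) = -0.6222
  y = (-3 - (3)·-0.5556 - (3)·0.1000) / (9) = -0.1815
  z = (1 - (-3)·-0.5556 - (3)·-0.3333) / (10) = 0.0333

(-0.6222, -0.1815, 0.0333)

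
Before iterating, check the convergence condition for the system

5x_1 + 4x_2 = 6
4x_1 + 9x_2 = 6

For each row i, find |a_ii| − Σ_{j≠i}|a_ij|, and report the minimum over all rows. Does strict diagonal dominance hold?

row 1: |5| − (4) = 1
row 2: |9| − (4) = 5
minimum over rows = 1 → strictly diagonally dominant (convergence guaranteed)

1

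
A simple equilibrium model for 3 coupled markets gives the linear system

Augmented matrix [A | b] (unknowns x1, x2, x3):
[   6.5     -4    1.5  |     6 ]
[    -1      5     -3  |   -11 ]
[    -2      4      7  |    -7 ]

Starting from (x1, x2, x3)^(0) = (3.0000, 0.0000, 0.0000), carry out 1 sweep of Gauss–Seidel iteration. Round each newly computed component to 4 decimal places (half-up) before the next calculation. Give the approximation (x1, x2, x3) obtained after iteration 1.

Iteration 1:
  x1 = (6 - (-4)·0.0000 - (1.5)·0.0000) / (6.5) = 0.9231
  x2 = (-11 - (-1)·0.9231 - (-3)·0.0000) / (5) = -2.0154
  x3 = (-7 - (-2)·0.9231 - (4)·-2.0154) / (7) = 0.4154

(0.9231, -2.0154, 0.4154)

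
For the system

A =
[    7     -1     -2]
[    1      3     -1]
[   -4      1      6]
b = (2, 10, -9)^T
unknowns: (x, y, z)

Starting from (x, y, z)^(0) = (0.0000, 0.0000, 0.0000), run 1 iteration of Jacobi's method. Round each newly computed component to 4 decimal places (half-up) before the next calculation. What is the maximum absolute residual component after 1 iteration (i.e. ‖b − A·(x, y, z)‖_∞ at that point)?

2.1905

Iteration 1:
  x = (2 - (-1)·0.0000 - (-2)·0.0000) / (7) = 0.2857
  y = (10 - (1)·0.0000 - (-1)·0.0000) / (3) = 3.3333
  z = (-9 - (-4)·0.0000 - (1)·0.0000) / (6) = -1.5000
Residual b − A·x = (0.3334, -1.7856, -2.1905); ∞-norm = 2.1905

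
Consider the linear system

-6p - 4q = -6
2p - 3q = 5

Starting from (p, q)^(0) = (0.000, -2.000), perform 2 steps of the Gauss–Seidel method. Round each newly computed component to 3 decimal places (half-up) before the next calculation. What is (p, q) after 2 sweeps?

(1.074, -0.951)

Iteration 1:
  p = (-6 - (-4)·-2.000) / (-6) = 2.333
  q = (5 - (2)·2.333) / (-3) = -0.111
Iteration 2:
  p = (-6 - (-4)·-0.111) / (-6) = 1.074
  q = (5 - (2)·1.074) / (-3) = -0.951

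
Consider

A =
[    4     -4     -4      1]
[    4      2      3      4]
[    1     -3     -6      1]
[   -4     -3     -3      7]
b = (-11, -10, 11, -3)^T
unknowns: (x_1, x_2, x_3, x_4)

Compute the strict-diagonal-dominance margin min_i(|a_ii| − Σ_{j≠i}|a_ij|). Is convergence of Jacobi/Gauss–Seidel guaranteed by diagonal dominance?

row 1: |4| − (4+4+1) = -5
row 2: |2| − (4+3+4) = -9
row 3: |-6| − (1+3+1) = 1
row 4: |7| − (4+3+3) = -3
minimum over rows = -9 → not strictly diagonally dominant

-9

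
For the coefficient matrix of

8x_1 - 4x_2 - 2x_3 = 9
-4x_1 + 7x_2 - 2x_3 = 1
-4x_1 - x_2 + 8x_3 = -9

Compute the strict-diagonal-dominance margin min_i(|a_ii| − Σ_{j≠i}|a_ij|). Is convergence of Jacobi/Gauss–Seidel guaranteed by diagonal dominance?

1

row 1: |8| − (4+2) = 2
row 2: |7| − (4+2) = 1
row 3: |8| − (4+1) = 3
minimum over rows = 1 → strictly diagonally dominant (convergence guaranteed)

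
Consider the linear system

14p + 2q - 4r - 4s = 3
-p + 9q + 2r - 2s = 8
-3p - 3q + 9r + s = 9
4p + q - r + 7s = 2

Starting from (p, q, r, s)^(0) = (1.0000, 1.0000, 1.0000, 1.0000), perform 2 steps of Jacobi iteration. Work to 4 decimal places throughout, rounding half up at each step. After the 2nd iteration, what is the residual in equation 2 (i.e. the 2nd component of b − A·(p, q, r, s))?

Iteration 1:
  p = (3 - (2)·1.0000 - (-4)·1.0000 - (-4)·1.0000) / (14) = 0.6429
  q = (8 - (-1)·1.0000 - (2)·1.0000 - (-2)·1.0000) / (9) = 1.0000
  r = (9 - (-3)·1.0000 - (-3)·1.0000 - (1)·1.0000) / (9) = 1.5556
  s = (2 - (4)·1.0000 - (1)·1.0000 - (-1)·1.0000) / (7) = -0.2857
Iteration 2:
  p = (3 - (2)·1.0000 - (-4)·1.5556 - (-4)·-0.2857) / (14) = 0.4343
  q = (8 - (-1)·0.6429 - (2)·1.5556 - (-2)·-0.2857) / (9) = 0.5511
  r = (9 - (-3)·0.6429 - (-3)·1.0000 - (1)·-0.2857) / (9) = 1.5794
  s = (2 - (4)·0.6429 - (1)·1.0000 - (-1)·1.5556) / (7) = -0.0023
Residual b − A·x = (2.1260, 0.3110, -2.2561, 1.3072)

0.3110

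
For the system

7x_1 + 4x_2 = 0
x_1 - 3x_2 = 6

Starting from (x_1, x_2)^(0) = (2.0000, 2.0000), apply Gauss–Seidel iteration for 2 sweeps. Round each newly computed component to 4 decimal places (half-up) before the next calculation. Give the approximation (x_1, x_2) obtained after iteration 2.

Iteration 1:
  x_1 = (0 - (4)·2.0000) / (7) = -1.1429
  x_2 = (6 - (1)·-1.1429) / (-3) = -2.3810
Iteration 2:
  x_1 = (0 - (4)·-2.3810) / (7) = 1.3606
  x_2 = (6 - (1)·1.3606) / (-3) = -1.5465

(1.3606, -1.5465)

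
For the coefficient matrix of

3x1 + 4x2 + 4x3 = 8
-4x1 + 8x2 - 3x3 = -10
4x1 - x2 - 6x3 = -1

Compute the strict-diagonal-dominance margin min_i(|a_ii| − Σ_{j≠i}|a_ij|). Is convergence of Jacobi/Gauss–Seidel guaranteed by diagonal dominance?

row 1: |3| − (4+4) = -5
row 2: |8| − (4+3) = 1
row 3: |-6| − (4+1) = 1
minimum over rows = -5 → not strictly diagonally dominant

-5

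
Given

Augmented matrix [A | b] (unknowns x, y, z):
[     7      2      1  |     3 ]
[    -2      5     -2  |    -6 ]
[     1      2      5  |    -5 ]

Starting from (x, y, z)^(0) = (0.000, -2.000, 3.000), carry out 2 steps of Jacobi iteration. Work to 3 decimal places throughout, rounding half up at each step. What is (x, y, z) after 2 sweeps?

Iteration 1:
  x = (3 - (2)·-2.000 - (1)·3.000) / (7) = 0.571
  y = (-6 - (-2)·0.000 - (-2)·3.000) / (5) = 0.000
  z = (-5 - (1)·0.000 - (2)·-2.000) / (5) = -0.200
Iteration 2:
  x = (3 - (2)·0.000 - (1)·-0.200) / (7) = 0.457
  y = (-6 - (-2)·0.571 - (-2)·-0.200) / (5) = -1.052
  z = (-5 - (1)·0.571 - (2)·0.000) / (5) = -1.114

(0.457, -1.052, -1.114)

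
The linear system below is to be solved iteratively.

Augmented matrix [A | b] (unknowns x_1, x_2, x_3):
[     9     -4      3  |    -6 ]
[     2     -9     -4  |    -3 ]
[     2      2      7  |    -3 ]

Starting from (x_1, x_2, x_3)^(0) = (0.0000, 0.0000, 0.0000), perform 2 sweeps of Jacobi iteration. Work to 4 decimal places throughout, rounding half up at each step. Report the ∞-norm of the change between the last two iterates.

0.2910

Iteration 1:
  x_1 = (-6 - (-4)·0.0000 - (3)·0.0000) / (9) = -0.6667
  x_2 = (-3 - (2)·0.0000 - (-4)·0.0000) / (-9) = 0.3333
  x_3 = (-3 - (2)·0.0000 - (2)·0.0000) / (7) = -0.4286
Iteration 2:
  x_1 = (-6 - (-4)·0.3333 - (3)·-0.4286) / (9) = -0.3757
  x_2 = (-3 - (2)·-0.6667 - (-4)·-0.4286) / (-9) = 0.3757
  x_3 = (-3 - (2)·-0.6667 - (2)·0.3333) / (7) = -0.3333
Change: (0.2910, 0.0424, 0.0953) → max |·| = 0.2910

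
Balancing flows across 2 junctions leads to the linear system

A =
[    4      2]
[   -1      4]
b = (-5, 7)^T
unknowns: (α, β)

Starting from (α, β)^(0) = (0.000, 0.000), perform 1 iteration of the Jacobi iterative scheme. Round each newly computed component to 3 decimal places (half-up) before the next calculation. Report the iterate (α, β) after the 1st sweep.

Iteration 1:
  α = (-5 - (2)·0.000) / (4) = -1.250
  β = (7 - (-1)·0.000) / (4) = 1.750

(-1.250, 1.750)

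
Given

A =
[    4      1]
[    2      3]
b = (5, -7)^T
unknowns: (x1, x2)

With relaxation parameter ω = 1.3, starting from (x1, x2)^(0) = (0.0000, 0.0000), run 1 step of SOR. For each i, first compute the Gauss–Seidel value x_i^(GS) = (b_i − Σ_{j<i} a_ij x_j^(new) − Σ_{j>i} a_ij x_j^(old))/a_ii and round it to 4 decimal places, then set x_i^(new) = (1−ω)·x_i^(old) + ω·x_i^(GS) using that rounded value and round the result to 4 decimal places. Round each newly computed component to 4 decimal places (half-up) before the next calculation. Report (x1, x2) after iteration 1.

Iteration 1:
  x1: GS value = (5 - (1)·0.0000) / (4) = 1.2500;  x1 ← (1−ω)·0.0000 + ω·1.2500 = 1.6250
  x2: GS value = (-7 - (2)·1.6250) / (3) = -3.4167;  x2 ← (1−ω)·0.0000 + ω·-3.4167 = -4.4417

(1.6250, -4.4417)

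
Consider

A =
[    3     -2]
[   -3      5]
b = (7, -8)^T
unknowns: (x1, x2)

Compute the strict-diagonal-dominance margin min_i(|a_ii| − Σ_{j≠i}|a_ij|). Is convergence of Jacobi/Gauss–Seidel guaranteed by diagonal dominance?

row 1: |3| − (2) = 1
row 2: |5| − (3) = 2
minimum over rows = 1 → strictly diagonally dominant (convergence guaranteed)

1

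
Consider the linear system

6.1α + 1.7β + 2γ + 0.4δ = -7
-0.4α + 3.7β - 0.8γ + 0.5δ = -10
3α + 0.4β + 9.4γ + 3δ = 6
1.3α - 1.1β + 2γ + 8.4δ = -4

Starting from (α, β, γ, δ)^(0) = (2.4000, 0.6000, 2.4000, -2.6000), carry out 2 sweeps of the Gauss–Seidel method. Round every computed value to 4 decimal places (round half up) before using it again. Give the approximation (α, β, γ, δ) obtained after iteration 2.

Iteration 1:
  α = (-7 - (1.7)·0.6000 - (2)·2.4000 - (0.4)·-2.6000) / (6.1) = -1.9311
  β = (-10 - (-0.4)·-1.9311 - (-0.8)·2.4000 - (0.5)·-2.6000) / (3.7) = -2.0412
  γ = (6 - (3)·-1.9311 - (0.4)·-2.0412 - (3)·-2.6000) / (9.4) = 2.1713
  δ = (-4 - (1.3)·-1.9311 - (-1.1)·-2.0412 - (2)·2.1713) / (8.4) = -0.9616
Iteration 2:
  α = (-7 - (1.7)·-2.0412 - (2)·2.1713 - (0.4)·-0.9616) / (6.1) = -1.2275
  β = (-10 - (-0.4)·-1.2275 - (-0.8)·2.1713 - (0.5)·-0.9616) / (3.7) = -2.2360
  γ = (6 - (3)·-1.2275 - (0.4)·-2.2360 - (3)·-0.9616) / (9.4) = 1.4321
  δ = (-4 - (1.3)·-1.2275 - (-1.1)·-2.2360 - (2)·1.4321) / (8.4) = -0.9200

(-1.2275, -2.2360, 1.4321, -0.9200)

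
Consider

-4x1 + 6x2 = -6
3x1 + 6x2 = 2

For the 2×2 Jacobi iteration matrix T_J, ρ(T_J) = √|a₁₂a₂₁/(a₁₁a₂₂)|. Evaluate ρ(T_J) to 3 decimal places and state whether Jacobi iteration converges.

a₁₂a₂₁/(a₁₁a₂₂) = (6)·(3) / ((-4)·(6)) = -0.750000
ρ = √|-0.750000| = √0.750000 = 0.866
ρ < 1, so Jacobi converges

0.866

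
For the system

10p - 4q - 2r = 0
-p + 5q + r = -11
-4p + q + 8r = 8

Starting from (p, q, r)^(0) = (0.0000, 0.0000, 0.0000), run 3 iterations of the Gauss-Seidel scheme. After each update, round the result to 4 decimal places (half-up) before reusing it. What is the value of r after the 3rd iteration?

0.9060

Iteration 1:
  p = (0 - (-4)·0.0000 - (-2)·0.0000) / (10) = 0.0000
  q = (-11 - (-1)·0.0000 - (1)·0.0000) / (5) = -2.2000
  r = (8 - (-4)·0.0000 - (1)·-2.2000) / (8) = 1.2750
Iteration 2:
  p = (0 - (-4)·-2.2000 - (-2)·1.2750) / (10) = -0.6250
  q = (-11 - (-1)·-0.6250 - (1)·1.2750) / (5) = -2.5800
  r = (8 - (-4)·-0.6250 - (1)·-2.5800) / (8) = 1.0100
Iteration 3:
  p = (0 - (-4)·-2.5800 - (-2)·1.0100) / (10) = -0.8300
  q = (-11 - (-1)·-0.8300 - (1)·1.0100) / (5) = -2.5680
  r = (8 - (-4)·-0.8300 - (1)·-2.5680) / (8) = 0.9060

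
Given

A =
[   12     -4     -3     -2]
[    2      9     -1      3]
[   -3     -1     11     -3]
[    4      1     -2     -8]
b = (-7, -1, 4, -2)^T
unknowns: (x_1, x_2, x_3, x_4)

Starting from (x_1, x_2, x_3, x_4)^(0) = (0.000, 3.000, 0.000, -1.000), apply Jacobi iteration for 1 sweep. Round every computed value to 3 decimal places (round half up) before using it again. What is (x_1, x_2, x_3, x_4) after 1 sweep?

Iteration 1:
  x_1 = (-7 - (-4)·3.000 - (-3)·0.000 - (-2)·-1.000) / (12) = 0.250
  x_2 = (-1 - (2)·0.000 - (-1)·0.000 - (3)·-1.000) / (9) = 0.222
  x_3 = (4 - (-3)·0.000 - (-1)·3.000 - (-3)·-1.000) / (11) = 0.364
  x_4 = (-2 - (4)·0.000 - (1)·3.000 - (-2)·0.000) / (-8) = 0.625

(0.250, 0.222, 0.364, 0.625)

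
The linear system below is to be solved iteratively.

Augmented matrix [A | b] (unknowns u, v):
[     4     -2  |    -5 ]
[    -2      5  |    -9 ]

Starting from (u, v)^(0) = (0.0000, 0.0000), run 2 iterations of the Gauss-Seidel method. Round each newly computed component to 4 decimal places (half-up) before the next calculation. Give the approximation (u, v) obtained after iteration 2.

Iteration 1:
  u = (-5 - (-2)·0.0000) / (4) = -1.2500
  v = (-9 - (-2)·-1.2500) / (5) = -2.3000
Iteration 2:
  u = (-5 - (-2)·-2.3000) / (4) = -2.4000
  v = (-9 - (-2)·-2.4000) / (5) = -2.7600

(-2.4000, -2.7600)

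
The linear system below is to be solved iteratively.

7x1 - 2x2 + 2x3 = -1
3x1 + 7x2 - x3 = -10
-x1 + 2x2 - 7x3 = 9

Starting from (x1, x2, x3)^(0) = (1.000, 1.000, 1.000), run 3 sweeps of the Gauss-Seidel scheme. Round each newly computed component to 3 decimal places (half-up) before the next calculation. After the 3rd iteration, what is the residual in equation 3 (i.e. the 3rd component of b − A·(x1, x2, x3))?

0.002

Iteration 1:
  x1 = (-1 - (-2)·1.000 - (2)·1.000) / (7) = -0.143
  x2 = (-10 - (3)·-0.143 - (-1)·1.000) / (7) = -1.224
  x3 = (9 - (-1)·-0.143 - (2)·-1.224) / (-7) = -1.615
Iteration 2:
  x1 = (-1 - (-2)·-1.224 - (2)·-1.615) / (7) = -0.031
  x2 = (-10 - (3)·-0.031 - (-1)·-1.615) / (7) = -1.646
  x3 = (9 - (-1)·-0.031 - (2)·-1.646) / (-7) = -1.752
Iteration 3:
  x1 = (-1 - (-2)·-1.646 - (2)·-1.752) / (7) = -0.113
  x2 = (-10 - (3)·-0.113 - (-1)·-1.752) / (7) = -1.630
  x3 = (9 - (-1)·-0.113 - (2)·-1.630) / (-7) = -1.735
Residual b − A·x = (0.001, 0.014, 0.002)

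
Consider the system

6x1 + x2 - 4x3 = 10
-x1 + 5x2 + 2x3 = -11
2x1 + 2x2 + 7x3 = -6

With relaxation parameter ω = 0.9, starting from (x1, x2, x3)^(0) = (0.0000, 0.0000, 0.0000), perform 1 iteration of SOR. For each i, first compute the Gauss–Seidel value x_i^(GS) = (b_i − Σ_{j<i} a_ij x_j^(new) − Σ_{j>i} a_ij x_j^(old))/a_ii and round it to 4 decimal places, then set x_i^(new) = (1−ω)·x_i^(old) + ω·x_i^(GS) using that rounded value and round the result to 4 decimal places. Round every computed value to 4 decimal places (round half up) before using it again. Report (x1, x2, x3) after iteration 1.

(1.5000, -1.7100, -0.7174)

Iteration 1:
  x1: GS value = (10 - (1)·0.0000 - (-4)·0.0000) / (6) = 1.6667;  x1 ← (1−ω)·0.0000 + ω·1.6667 = 1.5000
  x2: GS value = (-11 - (-1)·1.5000 - (2)·0.0000) / (5) = -1.9000;  x2 ← (1−ω)·0.0000 + ω·-1.9000 = -1.7100
  x3: GS value = (-6 - (2)·1.5000 - (2)·-1.7100) / (7) = -0.7971;  x3 ← (1−ω)·0.0000 + ω·-0.7971 = -0.7174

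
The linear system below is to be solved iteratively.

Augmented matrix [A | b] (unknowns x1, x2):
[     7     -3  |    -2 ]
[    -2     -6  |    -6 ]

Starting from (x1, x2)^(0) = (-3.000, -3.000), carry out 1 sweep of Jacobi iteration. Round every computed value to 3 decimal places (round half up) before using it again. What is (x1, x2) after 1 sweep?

Iteration 1:
  x1 = (-2 - (-3)·-3.000) / (7) = -1.571
  x2 = (-6 - (-2)·-3.000) / (-6) = 2.000

(-1.571, 2.000)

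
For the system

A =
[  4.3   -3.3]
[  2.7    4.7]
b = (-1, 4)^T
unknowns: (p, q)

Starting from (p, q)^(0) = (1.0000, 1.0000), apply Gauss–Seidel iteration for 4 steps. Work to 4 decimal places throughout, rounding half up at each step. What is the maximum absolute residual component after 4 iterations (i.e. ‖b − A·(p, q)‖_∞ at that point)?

0.1288

Iteration 1:
  p = (-1 - (-3.3)·1.0000) / (4.3) = 0.5349
  q = (4 - (2.7)·0.5349) / (4.7) = 0.5438
Iteration 2:
  p = (-1 - (-3.3)·0.5438) / (4.3) = 0.1848
  q = (4 - (2.7)·0.1848) / (4.7) = 0.7449
Iteration 3:
  p = (-1 - (-3.3)·0.7449) / (4.3) = 0.3391
  q = (4 - (2.7)·0.3391) / (4.7) = 0.6563
Iteration 4:
  p = (-1 - (-3.3)·0.6563) / (4.3) = 0.2711
  q = (4 - (2.7)·0.2711) / (4.7) = 0.6953
Residual b − A·x = (0.1288, 0.0001); ∞-norm = 0.1288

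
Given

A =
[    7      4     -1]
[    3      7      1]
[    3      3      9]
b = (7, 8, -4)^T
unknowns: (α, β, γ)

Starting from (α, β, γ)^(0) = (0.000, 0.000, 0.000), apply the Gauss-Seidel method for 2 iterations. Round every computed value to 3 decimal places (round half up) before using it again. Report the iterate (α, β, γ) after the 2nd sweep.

Iteration 1:
  α = (7 - (4)·0.000 - (-1)·0.000) / (7) = 1.000
  β = (8 - (3)·1.000 - (1)·0.000) / (7) = 0.714
  γ = (-4 - (3)·1.000 - (3)·0.714) / (9) = -1.016
Iteration 2:
  α = (7 - (4)·0.714 - (-1)·-1.016) / (7) = 0.447
  β = (8 - (3)·0.447 - (1)·-1.016) / (7) = 1.096
  γ = (-4 - (3)·0.447 - (3)·1.096) / (9) = -0.959

(0.447, 1.096, -0.959)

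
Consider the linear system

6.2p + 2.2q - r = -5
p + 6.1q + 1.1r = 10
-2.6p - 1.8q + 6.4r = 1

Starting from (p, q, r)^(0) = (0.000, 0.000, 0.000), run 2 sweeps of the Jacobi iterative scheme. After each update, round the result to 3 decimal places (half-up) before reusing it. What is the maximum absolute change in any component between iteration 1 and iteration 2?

Iteration 1:
  p = (-5 - (2.2)·0.000 - (-1)·0.000) / (6.2) = -0.806
  q = (10 - (1)·0.000 - (1.1)·0.000) / (6.1) = 1.639
  r = (1 - (-2.6)·0.000 - (-1.8)·0.000) / (6.4) = 0.156
Iteration 2:
  p = (-5 - (2.2)·1.639 - (-1)·0.156) / (6.2) = -1.363
  q = (10 - (1)·-0.806 - (1.1)·0.156) / (6.1) = 1.743
  r = (1 - (-2.6)·-0.806 - (-1.8)·1.639) / (6.4) = 0.290
Change: (-0.557, 0.104, 0.134) → max |·| = 0.557

0.557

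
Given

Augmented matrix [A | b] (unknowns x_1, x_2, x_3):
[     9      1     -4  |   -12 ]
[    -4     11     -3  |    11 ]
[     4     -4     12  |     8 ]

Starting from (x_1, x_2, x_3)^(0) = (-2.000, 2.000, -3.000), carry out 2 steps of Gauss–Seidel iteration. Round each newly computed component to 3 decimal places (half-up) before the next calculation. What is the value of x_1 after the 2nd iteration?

-0.641

Iteration 1:
  x_1 = (-12 - (1)·2.000 - (-4)·-3.000) / (9) = -2.889
  x_2 = (11 - (-4)·-2.889 - (-3)·-3.000) / (11) = -0.869
  x_3 = (8 - (4)·-2.889 - (-4)·-0.869) / (12) = 1.340
Iteration 2:
  x_1 = (-12 - (1)·-0.869 - (-4)·1.340) / (9) = -0.641
  x_2 = (11 - (-4)·-0.641 - (-3)·1.340) / (11) = 1.132
  x_3 = (8 - (4)·-0.641 - (-4)·1.132) / (12) = 1.258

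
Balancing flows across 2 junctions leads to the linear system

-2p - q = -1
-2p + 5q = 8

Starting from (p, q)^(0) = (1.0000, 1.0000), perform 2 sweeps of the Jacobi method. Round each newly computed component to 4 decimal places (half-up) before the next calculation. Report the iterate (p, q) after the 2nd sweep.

(-0.5000, 1.6000)

Iteration 1:
  p = (-1 - (-1)·1.0000) / (-2) = 0.0000
  q = (8 - (-2)·1.0000) / (5) = 2.0000
Iteration 2:
  p = (-1 - (-1)·2.0000) / (-2) = -0.5000
  q = (8 - (-2)·0.0000) / (5) = 1.6000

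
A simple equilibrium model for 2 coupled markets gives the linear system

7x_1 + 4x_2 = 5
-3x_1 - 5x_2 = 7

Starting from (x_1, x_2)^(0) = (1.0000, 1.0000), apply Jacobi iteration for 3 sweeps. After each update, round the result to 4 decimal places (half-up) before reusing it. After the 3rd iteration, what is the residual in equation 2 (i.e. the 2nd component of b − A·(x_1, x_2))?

-0.8816

Iteration 1:
  x_1 = (5 - (4)·1.0000) / (7) = 0.1429
  x_2 = (7 - (-3)·1.0000) / (-5) = -2.0000
Iteration 2:
  x_1 = (5 - (4)·-2.0000) / (7) = 1.8571
  x_2 = (7 - (-3)·0.1429) / (-5) = -1.4857
Iteration 3:
  x_1 = (5 - (4)·-1.4857) / (7) = 1.5633
  x_2 = (7 - (-3)·1.8571) / (-5) = -2.5143
Residual b − A·x = (4.1141, -0.8816)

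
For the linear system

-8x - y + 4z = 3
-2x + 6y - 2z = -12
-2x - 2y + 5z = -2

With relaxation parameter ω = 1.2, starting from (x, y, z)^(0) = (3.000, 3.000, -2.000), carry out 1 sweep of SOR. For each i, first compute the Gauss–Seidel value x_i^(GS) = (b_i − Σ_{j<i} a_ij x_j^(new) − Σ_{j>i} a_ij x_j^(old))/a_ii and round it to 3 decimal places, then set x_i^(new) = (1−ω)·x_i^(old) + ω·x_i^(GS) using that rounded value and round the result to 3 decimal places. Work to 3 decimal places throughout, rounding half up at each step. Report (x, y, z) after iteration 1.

Iteration 1:
  x: GS value = (3 - (-1)·3.000 - (4)·-2.000) / (-8) = -1.750;  x ← (1−ω)·3.000 + ω·-1.750 = -2.700
  y: GS value = (-12 - (-2)·-2.700 - (-2)·-2.000) / (6) = -3.567;  y ← (1−ω)·3.000 + ω·-3.567 = -4.880
  z: GS value = (-2 - (-2)·-2.700 - (-2)·-4.880) / (5) = -3.432;  z ← (1−ω)·-2.000 + ω·-3.432 = -3.718

(-2.700, -4.880, -3.718)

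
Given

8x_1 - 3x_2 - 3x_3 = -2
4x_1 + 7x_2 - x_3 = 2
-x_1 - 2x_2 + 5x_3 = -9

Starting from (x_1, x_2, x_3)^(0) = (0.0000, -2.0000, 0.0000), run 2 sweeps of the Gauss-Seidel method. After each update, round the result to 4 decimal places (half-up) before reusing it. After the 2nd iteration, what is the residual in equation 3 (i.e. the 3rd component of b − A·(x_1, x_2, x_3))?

0.0001

Iteration 1:
  x_1 = (-2 - (-3)·-2.0000 - (-3)·0.0000) / (8) = -1.0000
  x_2 = (2 - (4)·-1.0000 - (-1)·0.0000) / (7) = 0.8571
  x_3 = (-9 - (-1)·-1.0000 - (-2)·0.8571) / (5) = -1.6572
Iteration 2:
  x_1 = (-2 - (-3)·0.8571 - (-3)·-1.6572) / (8) = -0.5500
  x_2 = (2 - (4)·-0.5500 - (-1)·-1.6572) / (7) = 0.3633
  x_3 = (-9 - (-1)·-0.5500 - (-2)·0.3633) / (5) = -1.7647
Residual b − A·x = (-1.8042, -0.1078, 0.0001)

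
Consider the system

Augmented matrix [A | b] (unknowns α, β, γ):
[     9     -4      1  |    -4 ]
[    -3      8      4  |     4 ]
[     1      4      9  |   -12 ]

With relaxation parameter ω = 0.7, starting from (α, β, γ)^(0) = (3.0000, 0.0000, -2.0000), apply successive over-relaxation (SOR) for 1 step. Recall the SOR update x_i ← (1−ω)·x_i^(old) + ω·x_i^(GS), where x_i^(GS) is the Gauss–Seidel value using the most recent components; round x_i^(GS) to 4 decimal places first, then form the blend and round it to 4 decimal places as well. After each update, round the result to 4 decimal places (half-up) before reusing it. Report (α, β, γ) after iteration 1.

Iteration 1:
  α: GS value = (-4 - (-4)·0.0000 - (1)·-2.0000) / (9) = -0.2222;  α ← (1−ω)·3.0000 + ω·-0.2222 = 0.7445
  β: GS value = (4 - (-3)·0.7445 - (4)·-2.0000) / (8) = 1.7792;  β ← (1−ω)·0.0000 + ω·1.7792 = 1.2454
  γ: GS value = (-12 - (1)·0.7445 - (4)·1.2454) / (9) = -1.9696;  γ ← (1−ω)·-2.0000 + ω·-1.9696 = -1.9787

(0.7445, 1.2454, -1.9787)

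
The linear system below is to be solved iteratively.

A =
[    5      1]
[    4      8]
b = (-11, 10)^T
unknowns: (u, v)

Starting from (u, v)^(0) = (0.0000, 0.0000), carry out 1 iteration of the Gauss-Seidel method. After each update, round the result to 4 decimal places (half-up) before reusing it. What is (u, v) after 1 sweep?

(-2.2000, 2.3500)

Iteration 1:
  u = (-11 - (1)·0.0000) / (5) = -2.2000
  v = (10 - (4)·-2.2000) / (8) = 2.3500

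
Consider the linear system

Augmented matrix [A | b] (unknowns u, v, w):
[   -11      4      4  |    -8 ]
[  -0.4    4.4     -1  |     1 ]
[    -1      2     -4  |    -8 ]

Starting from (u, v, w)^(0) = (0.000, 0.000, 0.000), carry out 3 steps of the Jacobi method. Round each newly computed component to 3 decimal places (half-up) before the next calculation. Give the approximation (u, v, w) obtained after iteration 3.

Iteration 1:
  u = (-8 - (4)·0.000 - (4)·0.000) / (-11) = 0.727
  v = (1 - (-0.4)·0.000 - (-1)·0.000) / (4.4) = 0.227
  w = (-8 - (-1)·0.000 - (2)·0.000) / (-4) = 2.000
Iteration 2:
  u = (-8 - (4)·0.227 - (4)·2.000) / (-11) = 1.537
  v = (1 - (-0.4)·0.727 - (-1)·2.000) / (4.4) = 0.748
  w = (-8 - (-1)·0.727 - (2)·0.227) / (-4) = 1.932
Iteration 3:
  u = (-8 - (4)·0.748 - (4)·1.932) / (-11) = 1.702
  v = (1 - (-0.4)·1.537 - (-1)·1.932) / (4.4) = 0.806
  w = (-8 - (-1)·1.537 - (2)·0.748) / (-4) = 1.990

(1.702, 0.806, 1.990)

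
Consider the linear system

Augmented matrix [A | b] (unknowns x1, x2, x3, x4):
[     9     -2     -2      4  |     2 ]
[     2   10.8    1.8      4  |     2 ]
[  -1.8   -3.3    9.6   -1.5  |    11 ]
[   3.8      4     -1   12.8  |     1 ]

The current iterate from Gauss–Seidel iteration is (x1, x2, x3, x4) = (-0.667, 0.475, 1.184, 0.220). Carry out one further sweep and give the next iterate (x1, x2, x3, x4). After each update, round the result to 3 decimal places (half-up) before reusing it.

One sweep:
  x1 = (2 - (-2)·0.475 - (-2)·1.184 - (4)·0.220) / (9) = 0.493
  x2 = (2 - (2)·0.493 - (1.8)·1.184 - (4)·0.220) / (10.8) = -0.185
  x3 = (11 - (-1.8)·0.493 - (-3.3)·-0.185 - (-1.5)·0.220) / (9.6) = 1.209
  x4 = (1 - (3.8)·0.493 - (4)·-0.185 - (-1)·1.209) / (12.8) = 0.084

(0.493, -0.185, 1.209, 0.084)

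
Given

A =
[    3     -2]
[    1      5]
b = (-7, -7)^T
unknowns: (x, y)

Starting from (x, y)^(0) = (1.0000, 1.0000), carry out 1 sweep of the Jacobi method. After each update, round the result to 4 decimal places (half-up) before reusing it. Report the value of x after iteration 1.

-1.6667

Iteration 1:
  x = (-7 - (-2)·1.0000) / (3) = -1.6667
  y = (-7 - (1)·1.0000) / (5) = -1.6000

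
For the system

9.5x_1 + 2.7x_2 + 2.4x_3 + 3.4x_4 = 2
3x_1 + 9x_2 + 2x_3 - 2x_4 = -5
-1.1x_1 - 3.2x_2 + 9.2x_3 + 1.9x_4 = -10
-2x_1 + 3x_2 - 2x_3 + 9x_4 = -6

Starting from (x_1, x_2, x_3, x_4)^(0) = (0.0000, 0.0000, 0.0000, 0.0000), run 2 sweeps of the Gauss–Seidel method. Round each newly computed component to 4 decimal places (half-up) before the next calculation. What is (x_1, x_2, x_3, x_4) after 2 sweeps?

Iteration 1:
  x_1 = (2 - (2.7)·0.0000 - (2.4)·0.0000 - (3.4)·0.0000) / (9.5) = 0.2105
  x_2 = (-5 - (3)·0.2105 - (2)·0.0000 - (-2)·0.0000) / (9) = -0.6257
  x_3 = (-10 - (-1.1)·0.2105 - (-3.2)·-0.6257 - (1.9)·0.0000) / (9.2) = -1.2794
  x_4 = (-6 - (-2)·0.2105 - (3)·-0.6257 - (-2)·-1.2794) / (9) = -0.6956
Iteration 2:
  x_1 = (2 - (2.7)·-0.6257 - (2.4)·-1.2794 - (3.4)·-0.6956) / (9.5) = 0.9605
  x_2 = (-5 - (3)·0.9605 - (2)·-1.2794 - (-2)·-0.6956) / (9) = -0.7460
  x_3 = (-10 - (-1.1)·0.9605 - (-3.2)·-0.7460 - (1.9)·-0.6956) / (9.2) = -1.0879
  x_4 = (-6 - (-2)·0.9605 - (3)·-0.7460 - (-2)·-1.0879) / (9) = -0.4463

(0.9605, -0.7460, -1.0879, -0.4463)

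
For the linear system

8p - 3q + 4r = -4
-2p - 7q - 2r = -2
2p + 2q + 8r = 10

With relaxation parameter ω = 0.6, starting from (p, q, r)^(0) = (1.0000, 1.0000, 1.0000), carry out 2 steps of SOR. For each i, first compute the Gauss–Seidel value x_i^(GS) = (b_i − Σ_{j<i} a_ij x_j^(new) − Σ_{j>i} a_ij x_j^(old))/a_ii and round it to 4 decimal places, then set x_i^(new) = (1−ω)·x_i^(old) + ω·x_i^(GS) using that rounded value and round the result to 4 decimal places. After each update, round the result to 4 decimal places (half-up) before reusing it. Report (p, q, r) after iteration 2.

(-0.5271, 0.2338, 1.2287)

Iteration 1:
  p: GS value = (-4 - (-3)·1.0000 - (4)·1.0000) / (8) = -0.6250;  p ← (1−ω)·1.0000 + ω·-0.6250 = 0.0250
  q: GS value = (-2 - (-2)·0.0250 - (-2)·1.0000) / (-7) = -0.0071;  q ← (1−ω)·1.0000 + ω·-0.0071 = 0.3957
  r: GS value = (10 - (2)·0.0250 - (2)·0.3957) / (8) = 1.1448;  r ← (1−ω)·1.0000 + ω·1.1448 = 1.0869
Iteration 2:
  p: GS value = (-4 - (-3)·0.3957 - (4)·1.0869) / (8) = -0.8951;  p ← (1−ω)·0.0250 + ω·-0.8951 = -0.5271
  q: GS value = (-2 - (-2)·-0.5271 - (-2)·1.0869) / (-7) = 0.1258;  q ← (1−ω)·0.3957 + ω·0.1258 = 0.2338
  r: GS value = (10 - (2)·-0.5271 - (2)·0.2338) / (8) = 1.3233;  r ← (1−ω)·1.0869 + ω·1.3233 = 1.2287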